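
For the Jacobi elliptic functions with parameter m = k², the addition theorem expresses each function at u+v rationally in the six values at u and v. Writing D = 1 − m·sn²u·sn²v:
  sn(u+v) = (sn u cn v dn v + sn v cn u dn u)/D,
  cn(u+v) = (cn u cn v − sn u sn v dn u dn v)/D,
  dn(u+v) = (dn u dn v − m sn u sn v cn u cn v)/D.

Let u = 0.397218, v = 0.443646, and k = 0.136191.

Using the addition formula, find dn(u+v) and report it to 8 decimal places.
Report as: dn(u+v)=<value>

dn(u+v)=0.99485111

sn u = 0.3866813551730739, cn u = 0.9222133861322525, dn u = 0.9986123667072506
sn v = 0.4290009906507226, cn v = 0.9033040186009905, dn v = 0.9982917378635175
m = k² = 0.018547988481
D = 1 − m·sn²u·sn²v = 0.9994895891808148
dn(u+v) = (dn u·dn v − m·sn u·sn v·cn u·cn v)/D = 0.99434332686499/0.9994895891808148 = 0.994851109634826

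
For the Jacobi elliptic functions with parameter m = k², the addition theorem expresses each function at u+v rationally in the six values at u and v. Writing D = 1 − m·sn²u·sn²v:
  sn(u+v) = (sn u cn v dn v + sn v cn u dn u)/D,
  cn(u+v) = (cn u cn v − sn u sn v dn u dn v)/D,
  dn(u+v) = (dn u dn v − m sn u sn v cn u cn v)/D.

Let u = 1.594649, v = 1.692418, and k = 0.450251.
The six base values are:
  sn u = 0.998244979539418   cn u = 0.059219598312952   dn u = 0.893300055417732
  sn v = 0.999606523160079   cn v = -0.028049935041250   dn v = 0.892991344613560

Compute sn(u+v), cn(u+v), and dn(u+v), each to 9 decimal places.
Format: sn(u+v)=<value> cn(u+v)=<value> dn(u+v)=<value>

m = k² = 0.202725963001
D = 1 − m·sn²u·sn²v = 0.7981439341888282
sn(u+v) = (sn u·cn v·dn v + sn v·cn u·dn u)/D = 0.02787566634399686/0.7981439341888282 = 0.03492561322579935
cn(u+v) = (cn u·cn v − sn u·sn v·dn u·dn v)/D = -0.7976569982820302/0.7981439341888282 = -0.999389914668345
dn(u+v) = (dn u·dn v − m·sn u·sn v·cn u·cn v)/D = 0.7980452436488072/0.7981439341888282 = 0.9998763499466781

sn(u+v)=0.034925613 cn(u+v)=-0.999389915 dn(u+v)=0.999876350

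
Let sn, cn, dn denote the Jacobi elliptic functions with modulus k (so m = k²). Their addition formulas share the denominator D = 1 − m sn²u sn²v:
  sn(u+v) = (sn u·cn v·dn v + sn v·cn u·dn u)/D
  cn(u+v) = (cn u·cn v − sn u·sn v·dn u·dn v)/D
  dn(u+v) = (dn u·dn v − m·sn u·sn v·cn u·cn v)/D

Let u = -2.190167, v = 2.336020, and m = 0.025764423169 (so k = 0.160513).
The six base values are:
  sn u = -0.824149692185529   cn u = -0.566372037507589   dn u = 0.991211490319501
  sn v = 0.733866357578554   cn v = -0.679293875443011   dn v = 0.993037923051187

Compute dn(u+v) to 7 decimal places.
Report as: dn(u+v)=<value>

m = k² = 0.025764423169
D = 1 − m·sn²u·sn²v = 0.9905753206588746
dn(u+v) = (dn u·dn v − m·sn u·sn v·cn u·cn v)/D = 0.9903057904036788/0.9905753206588746 = 0.9997279053398822

dn(u+v)=0.9997279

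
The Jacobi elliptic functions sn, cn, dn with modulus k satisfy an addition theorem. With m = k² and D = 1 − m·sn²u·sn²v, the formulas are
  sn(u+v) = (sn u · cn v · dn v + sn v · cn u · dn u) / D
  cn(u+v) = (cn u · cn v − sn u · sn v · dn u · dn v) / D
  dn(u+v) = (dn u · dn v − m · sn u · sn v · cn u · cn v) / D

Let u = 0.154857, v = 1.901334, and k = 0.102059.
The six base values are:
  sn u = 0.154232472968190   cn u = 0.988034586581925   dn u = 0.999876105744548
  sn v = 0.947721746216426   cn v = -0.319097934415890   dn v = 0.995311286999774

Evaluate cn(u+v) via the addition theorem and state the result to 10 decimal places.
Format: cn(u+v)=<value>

cn(u+v)=-0.4608484521

m = k² = 0.010416039481
D = 1 − m·sn²u·sn²v = 0.9997774559673087
cn(u+v) = (cn u·cn v − sn u·sn v·dn u·dn v)/D = -0.4607458929797931/0.9997774559673087 = -0.4608484520527725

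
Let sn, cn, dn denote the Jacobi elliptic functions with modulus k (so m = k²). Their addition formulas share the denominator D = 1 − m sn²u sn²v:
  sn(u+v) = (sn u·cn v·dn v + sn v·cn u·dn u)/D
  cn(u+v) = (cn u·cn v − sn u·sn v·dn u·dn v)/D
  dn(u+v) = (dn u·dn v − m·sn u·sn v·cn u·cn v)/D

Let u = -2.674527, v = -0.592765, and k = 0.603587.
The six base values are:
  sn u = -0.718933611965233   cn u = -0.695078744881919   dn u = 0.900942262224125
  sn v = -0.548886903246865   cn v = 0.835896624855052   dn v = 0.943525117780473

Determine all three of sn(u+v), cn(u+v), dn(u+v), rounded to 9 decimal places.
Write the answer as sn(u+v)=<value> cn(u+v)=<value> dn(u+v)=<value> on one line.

m = k² = 0.364317266569
D = 1 − m·sn²u·sn²v = 0.9432686565064274
sn(u+v) = (sn u·cn v·dn v + sn v·cn u·dn u)/D = -0.2232882138792827/0.9432686565064274 = -0.236717516625934
cn(u+v) = (cn u·cn v − sn u·sn v·dn u·dn v)/D = -0.9164595636960968/0.9432686565064274 = -0.9715785183516825
dn(u+v) = (dn u·dn v − m·sn u·sn v·cn u·cn v)/D = 0.933590790528089/0.9432686565064274 = 0.9897400746737603

sn(u+v)=-0.236717517 cn(u+v)=-0.971578518 dn(u+v)=0.989740075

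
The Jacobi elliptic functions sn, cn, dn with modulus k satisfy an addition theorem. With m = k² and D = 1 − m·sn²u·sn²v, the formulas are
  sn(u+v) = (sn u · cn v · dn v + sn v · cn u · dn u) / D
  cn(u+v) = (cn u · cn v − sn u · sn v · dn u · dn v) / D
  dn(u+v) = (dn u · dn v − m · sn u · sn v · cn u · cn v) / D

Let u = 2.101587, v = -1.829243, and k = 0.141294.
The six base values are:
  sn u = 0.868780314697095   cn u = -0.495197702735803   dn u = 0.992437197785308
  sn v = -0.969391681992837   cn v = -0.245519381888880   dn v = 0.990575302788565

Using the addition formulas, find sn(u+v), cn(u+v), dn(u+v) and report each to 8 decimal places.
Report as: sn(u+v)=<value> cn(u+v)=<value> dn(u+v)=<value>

m = k² = 0.019963994436
D = 1 − m·sn²u·sn²v = 0.9858399116967439
sn(u+v) = (sn u·cn v·dn v + sn v·cn u·dn u)/D = 0.2651179870886283/0.9858399116967439 = 0.268926003038698
cn(u+v) = (cn u·cn v − sn u·sn v·dn u·dn v)/D = 0.9495223980593179/0.9858399116967439 = 0.9631608406126311
dn(u+v) = (dn u·dn v − m·sn u·sn v·cn u·cn v)/D = 0.9851279669644244/0.9858399116967439 = 0.9992778292663216

sn(u+v)=0.26892600 cn(u+v)=0.96316084 dn(u+v)=0.99927783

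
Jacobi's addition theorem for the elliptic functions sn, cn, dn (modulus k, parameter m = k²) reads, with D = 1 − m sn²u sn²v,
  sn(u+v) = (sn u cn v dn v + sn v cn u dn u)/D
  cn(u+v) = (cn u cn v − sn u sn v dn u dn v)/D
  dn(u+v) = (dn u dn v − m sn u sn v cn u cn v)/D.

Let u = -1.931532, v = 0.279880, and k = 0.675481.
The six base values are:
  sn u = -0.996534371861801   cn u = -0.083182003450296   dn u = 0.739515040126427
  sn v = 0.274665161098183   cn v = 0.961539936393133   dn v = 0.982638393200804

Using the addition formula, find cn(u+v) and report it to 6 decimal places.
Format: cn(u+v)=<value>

cn(u+v)=0.123127

m = k² = 0.456274581361
D = 1 − m·sn²u·sn²v = 0.9658163846022325
cn(u+v) = (cn u·cn v − sn u·sn v·dn u·dn v)/D = 0.1189180132661381/0.9658163846022325 = 0.1231269371300985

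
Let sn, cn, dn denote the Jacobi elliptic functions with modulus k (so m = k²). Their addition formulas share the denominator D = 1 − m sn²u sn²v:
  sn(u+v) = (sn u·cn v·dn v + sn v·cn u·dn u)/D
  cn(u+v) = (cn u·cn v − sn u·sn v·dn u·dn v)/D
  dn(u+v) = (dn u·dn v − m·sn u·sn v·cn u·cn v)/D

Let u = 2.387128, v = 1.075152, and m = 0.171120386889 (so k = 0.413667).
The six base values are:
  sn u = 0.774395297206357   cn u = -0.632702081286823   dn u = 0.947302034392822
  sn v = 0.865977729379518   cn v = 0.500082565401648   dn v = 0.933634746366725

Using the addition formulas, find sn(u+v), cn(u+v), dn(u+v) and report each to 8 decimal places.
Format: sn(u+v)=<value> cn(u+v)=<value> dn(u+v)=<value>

m = k² = 0.171120386889
D = 1 − m·sn²u·sn²v = 0.9230443317401742
sn(u+v) = (sn u·cn v·dn v + sn v·cn u·dn u)/D = -0.1574715114069173/0.9230443317401742 = -0.1706001607853908
cn(u+v) = (cn u·cn v − sn u·sn v·dn u·dn v)/D = -0.9095128154418089/0.9230443317401742 = -0.9853403397506868
dn(u+v) = (dn u·dn v − m·sn u·sn v·cn u·cn v)/D = 0.9207429167470828/0.9230443317401742 = 0.9975067123929436

sn(u+v)=-0.17060016 cn(u+v)=-0.98534034 dn(u+v)=0.99750671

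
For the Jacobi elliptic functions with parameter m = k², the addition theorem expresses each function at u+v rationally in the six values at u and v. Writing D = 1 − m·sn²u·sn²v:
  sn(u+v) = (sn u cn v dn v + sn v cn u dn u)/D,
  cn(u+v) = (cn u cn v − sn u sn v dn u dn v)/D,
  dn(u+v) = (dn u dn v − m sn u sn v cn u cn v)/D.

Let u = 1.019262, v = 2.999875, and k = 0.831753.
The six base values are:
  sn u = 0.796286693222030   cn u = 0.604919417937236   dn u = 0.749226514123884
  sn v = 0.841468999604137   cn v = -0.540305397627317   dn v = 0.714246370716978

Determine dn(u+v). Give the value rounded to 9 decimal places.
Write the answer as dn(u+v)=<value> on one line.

m = k² = 0.691813053009
D = 1 − m·sn²u·sn²v = 0.6893982415018487
dn(u+v) = (dn u·dn v − m·sn u·sn v·cn u·cn v)/D = 0.6866394804385017/0.6893982415018487 = 0.9959983056276194

dn(u+v)=0.995998306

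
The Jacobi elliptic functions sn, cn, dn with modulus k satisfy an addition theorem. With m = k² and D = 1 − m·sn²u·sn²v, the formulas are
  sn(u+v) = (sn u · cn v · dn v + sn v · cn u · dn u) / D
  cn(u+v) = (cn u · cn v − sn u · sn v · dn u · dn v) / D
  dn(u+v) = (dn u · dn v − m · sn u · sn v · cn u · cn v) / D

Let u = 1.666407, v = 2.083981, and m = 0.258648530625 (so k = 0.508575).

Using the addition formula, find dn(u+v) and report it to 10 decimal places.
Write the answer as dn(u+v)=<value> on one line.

dn(u+v)=0.9831782388

sn u = 0.9997854400276905, cn u = 0.02071409927168778, dn u = 0.8610821381906598
sn v = 0.9424080044125541, cn v = -0.3344654738820546, dn v = 0.877659241494291
m = k² = 0.258648530625
D = 1 − m·sn²u·sn²v = 0.7703843085739485
dn(u+v) = (dn u·dn v − m·sn u·sn v·cn u·cn v)/D = 0.7574250876864635/0.7703843085739485 = 0.983178238778677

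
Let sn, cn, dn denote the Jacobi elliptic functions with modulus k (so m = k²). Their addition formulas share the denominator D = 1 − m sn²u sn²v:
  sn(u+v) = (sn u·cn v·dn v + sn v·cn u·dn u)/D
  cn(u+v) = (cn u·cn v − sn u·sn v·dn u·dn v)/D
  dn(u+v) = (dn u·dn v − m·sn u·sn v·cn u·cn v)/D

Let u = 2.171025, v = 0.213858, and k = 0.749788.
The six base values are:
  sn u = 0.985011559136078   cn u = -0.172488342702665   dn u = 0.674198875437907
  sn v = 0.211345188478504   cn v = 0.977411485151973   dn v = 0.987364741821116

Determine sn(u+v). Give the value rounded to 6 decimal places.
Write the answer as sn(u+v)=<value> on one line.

m = k² = 0.562182044944
D = 1 − m·sn²u·sn²v = 0.9756362376293427
sn(u+v) = (sn u·cn v·dn v + sn v·cn u·dn u)/D = 0.9260192316722891/0.9756362376293427 = 0.9491439493087958

sn(u+v)=0.949144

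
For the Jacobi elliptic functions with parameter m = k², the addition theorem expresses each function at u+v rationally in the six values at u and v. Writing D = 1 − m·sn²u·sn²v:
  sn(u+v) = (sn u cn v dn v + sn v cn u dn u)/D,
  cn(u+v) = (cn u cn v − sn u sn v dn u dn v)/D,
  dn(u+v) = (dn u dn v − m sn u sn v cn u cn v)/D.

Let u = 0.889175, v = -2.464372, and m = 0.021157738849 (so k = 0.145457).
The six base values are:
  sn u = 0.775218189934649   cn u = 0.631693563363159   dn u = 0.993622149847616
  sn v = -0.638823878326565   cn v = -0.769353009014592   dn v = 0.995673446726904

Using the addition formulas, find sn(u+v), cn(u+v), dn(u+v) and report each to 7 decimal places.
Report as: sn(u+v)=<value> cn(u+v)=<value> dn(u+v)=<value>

sn(u+v)=-0.9999921 cn(u+v)=0.0039657 dn(u+v)=0.9893647

m = k² = 0.021157738849
D = 1 − m·sn²u·sn²v = 0.9948110505055037
sn(u+v) = (sn u·cn v·dn v + sn v·cn u·dn u)/D = -0.9948032280044116/0.9948110505055037 = -0.9999921366966238
cn(u+v) = (cn u·cn v − sn u·sn v·dn u·dn v)/D = 0.003945093137883033/0.9948110505055037 = 0.003965670803393641
dn(u+v) = (dn u·dn v − m·sn u·sn v·cn u·cn v)/D = 0.9842309789135665/0.9948110505055037 = 0.9893647425945249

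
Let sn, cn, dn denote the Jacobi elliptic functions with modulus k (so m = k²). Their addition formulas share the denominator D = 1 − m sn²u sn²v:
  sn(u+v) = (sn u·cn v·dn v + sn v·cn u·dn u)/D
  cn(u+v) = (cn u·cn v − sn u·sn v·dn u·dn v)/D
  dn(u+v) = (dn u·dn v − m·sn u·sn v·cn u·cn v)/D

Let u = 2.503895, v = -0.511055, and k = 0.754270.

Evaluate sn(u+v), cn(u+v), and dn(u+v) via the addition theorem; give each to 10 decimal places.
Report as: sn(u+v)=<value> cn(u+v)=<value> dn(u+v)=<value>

sn u = 0.9220647614928458, cn u = -0.3870356257673722, dn u = 0.7185398521830071
sn v = -0.4786477004338793, cn v = 0.8780070494417225, dn v = 0.9325543561622878
m = k² = 0.5689232329
D = 1 − m·sn²u·sn²v = 0.8891824683004012
sn(u+v) = (sn u·cn v·dn v + sn v·cn u·dn u)/D = 0.8880889344402588/0.8891824683004012 = 0.9987701805882064
cn(u+v) = (cn u·cn v − sn u·sn v·dn u·dn v)/D = -0.04408521812988589/0.8891824683004012 = -0.04957949543714143
dn(u+v) = (dn u·dn v − m·sn u·sn v·cn u·cn v)/D = 0.5847517384576738/0.8891824683004012 = 0.6576285063012752

sn(u+v)=0.9987701806 cn(u+v)=-0.0495794954 dn(u+v)=0.6576285063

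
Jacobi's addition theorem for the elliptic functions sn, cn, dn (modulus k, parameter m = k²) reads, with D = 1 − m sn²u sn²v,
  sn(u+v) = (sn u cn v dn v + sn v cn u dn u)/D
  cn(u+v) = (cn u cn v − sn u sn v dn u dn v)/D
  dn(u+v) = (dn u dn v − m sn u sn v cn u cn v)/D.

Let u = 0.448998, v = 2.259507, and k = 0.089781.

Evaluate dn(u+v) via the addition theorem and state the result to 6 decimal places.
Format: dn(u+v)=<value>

dn(u+v)=0.999271

sn u = 0.4339578536529481, cn u = 0.9009331724678176, dn u = 0.9992407253648382
sn v = 0.7755850076235108, cn v = -0.6312431353683292, dn v = 0.9975726908364385
m = k² = 0.008060627961
D = 1 − m·sn²u·sn²v = 0.999086890644356
dn(u+v) = (dn u·dn v − m·sn u·sn v·cn u·cn v)/D = 0.9983581496100657/0.999086890644356 = 0.9992705929372967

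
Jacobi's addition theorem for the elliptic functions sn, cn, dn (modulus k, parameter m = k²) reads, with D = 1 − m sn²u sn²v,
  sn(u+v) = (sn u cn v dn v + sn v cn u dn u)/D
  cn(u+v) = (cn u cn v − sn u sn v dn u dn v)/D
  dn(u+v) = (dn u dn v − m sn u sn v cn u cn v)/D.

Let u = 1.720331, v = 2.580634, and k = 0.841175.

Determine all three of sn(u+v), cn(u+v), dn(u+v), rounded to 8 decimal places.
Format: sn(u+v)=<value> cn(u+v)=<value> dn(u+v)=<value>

sn(u+v)=-0.12701092 cn(u+v)=-0.99190132 dn(u+v)=0.99427640

sn u = 0.9798204682336465, cn u = 0.1998795888288688, dn u = 0.5662981236653813
sn v = 0.9624933861553938, cn v = -0.271305144822438, dn v = 0.5869469768340475
m = k² = 0.707575380625
D = 1 − m·sn²u·sn²v = 0.3706949214901548
sn(u+v) = (sn u·cn v·dn v + sn v·cn u·dn u)/D = -0.04708230228411357/0.3706949214901548 = -0.1270109180208017
cn(u+v) = (cn u·cn v − sn u·sn v·dn u·dn v)/D = -0.3676927815856865/0.3706949214901548 = -0.9919013190350707
dn(u+v) = (dn u·dn v − m·sn u·sn v·cn u·cn v)/D = 0.3685732110630551/0.3706949214901548 = 0.9942763973712652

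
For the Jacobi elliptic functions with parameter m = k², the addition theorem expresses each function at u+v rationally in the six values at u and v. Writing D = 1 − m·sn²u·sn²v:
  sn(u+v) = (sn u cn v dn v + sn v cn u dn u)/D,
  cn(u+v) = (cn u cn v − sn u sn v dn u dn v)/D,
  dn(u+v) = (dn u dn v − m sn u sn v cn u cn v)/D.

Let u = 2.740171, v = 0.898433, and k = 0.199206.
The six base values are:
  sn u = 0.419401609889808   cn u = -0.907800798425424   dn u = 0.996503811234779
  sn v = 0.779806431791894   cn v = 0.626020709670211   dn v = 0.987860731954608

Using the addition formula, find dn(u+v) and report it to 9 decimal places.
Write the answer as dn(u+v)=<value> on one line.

dn(u+v)=0.996010330

m = k² = 0.039683030436
D = 1 − m·sn²u·sn²v = 0.9957553816985591
dn(u+v) = (dn u·dn v − m·sn u·sn v·cn u·cn v)/D = 0.9917826462048523/0.9957553816985591 = 0.9960103298794829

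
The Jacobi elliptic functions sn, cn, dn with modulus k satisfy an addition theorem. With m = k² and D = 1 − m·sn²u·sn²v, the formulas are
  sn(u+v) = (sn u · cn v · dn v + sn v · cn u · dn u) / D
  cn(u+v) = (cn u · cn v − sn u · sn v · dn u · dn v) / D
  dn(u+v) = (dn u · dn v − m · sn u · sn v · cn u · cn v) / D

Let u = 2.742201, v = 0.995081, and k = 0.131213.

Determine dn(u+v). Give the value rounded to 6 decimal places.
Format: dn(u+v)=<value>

sn u = 0.4012223088416363, cn u = -0.9159807087967446, dn u = 0.9986132597810783
sn v = 0.8375394189793914, cn v = 0.5463769043944513, dn v = 0.9939430849119439
m = k² = 0.017216851369
D = 1 − m·sn²u·sn²v = 0.9980558293234895
dn(u+v) = (dn u·dn v − m·sn u·sn v·cn u·cn v)/D = 0.9954602383973935/0.9980558293234895 = 0.9973993529722126

dn(u+v)=0.997399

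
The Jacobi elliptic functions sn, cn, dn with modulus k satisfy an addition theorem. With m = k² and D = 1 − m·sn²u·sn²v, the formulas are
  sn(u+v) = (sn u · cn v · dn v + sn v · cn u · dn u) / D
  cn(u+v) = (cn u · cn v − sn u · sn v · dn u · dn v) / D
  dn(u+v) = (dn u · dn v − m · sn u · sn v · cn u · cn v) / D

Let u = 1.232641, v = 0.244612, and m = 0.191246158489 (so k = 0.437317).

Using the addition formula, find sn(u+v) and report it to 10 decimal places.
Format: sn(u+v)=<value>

sn u = 0.9278655930995344, cn u = 0.3729147907257758, dn u = 0.9139746018943825
sn v = 0.2417328594884322, cn v = 0.9703428387140011, dn v = 0.9943965877309266
m = k² = 0.191246158489
D = 1 − m·sn²u·sn²v = 0.9903786892805345
sn(u+v) = (sn u·cn v·dn v + sn v·cn u·dn u)/D = 0.9776936479439394/0.9903786892805345 = 0.9871917262821859

sn(u+v)=0.9871917263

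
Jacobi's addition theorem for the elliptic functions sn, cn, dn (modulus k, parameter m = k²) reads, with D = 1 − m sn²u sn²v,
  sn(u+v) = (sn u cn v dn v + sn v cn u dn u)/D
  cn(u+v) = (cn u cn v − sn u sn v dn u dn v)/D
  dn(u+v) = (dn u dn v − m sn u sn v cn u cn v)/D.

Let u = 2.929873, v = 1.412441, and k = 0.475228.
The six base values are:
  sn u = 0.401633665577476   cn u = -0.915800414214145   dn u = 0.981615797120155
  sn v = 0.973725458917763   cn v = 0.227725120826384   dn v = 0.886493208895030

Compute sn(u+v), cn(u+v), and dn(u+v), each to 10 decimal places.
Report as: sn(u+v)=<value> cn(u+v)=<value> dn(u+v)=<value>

sn(u+v)=-0.8226801261 cn(u+v)=-0.5685045383 dn(u+v)=0.9204074017

m = k² = 0.225841651984
D = 1 − m·sn²u·sn²v = 0.9654588088492088
sn(u+v) = (sn u·cn v·dn v + sn v·cn u·dn u)/D = -0.7942637746384444/0.9654588088492088 = -0.8226801261310956
cn(u+v) = (cn u·cn v − sn u·sn v·dn u·dn v)/D = -0.5488677143735306/0.9654588088492088 = -0.5685045383010805
dn(u+v) = (dn u·dn v − m·sn u·sn v·cn u·cn v)/D = 0.8886154336586748/0.9654588088492088 = 0.9204074016558734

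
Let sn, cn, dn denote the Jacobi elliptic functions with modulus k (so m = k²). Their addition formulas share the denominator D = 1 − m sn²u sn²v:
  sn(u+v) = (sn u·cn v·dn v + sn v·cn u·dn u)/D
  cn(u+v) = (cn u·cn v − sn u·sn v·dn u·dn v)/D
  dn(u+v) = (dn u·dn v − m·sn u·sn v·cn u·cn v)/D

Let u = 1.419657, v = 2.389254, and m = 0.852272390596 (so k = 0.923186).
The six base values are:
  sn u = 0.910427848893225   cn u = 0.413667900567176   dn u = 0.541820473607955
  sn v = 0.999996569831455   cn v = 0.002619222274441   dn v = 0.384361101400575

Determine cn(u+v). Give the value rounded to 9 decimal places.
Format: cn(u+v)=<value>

m = k² = 0.852272390596
D = 1 − m·sn²u·sn²v = 0.2935742719643072
cn(u+v) = (cn u·cn v − sn u·sn v·dn u·dn v)/D = -0.1885167527440674/0.2935742719643072 = -0.6421433032353302

cn(u+v)=-0.642143303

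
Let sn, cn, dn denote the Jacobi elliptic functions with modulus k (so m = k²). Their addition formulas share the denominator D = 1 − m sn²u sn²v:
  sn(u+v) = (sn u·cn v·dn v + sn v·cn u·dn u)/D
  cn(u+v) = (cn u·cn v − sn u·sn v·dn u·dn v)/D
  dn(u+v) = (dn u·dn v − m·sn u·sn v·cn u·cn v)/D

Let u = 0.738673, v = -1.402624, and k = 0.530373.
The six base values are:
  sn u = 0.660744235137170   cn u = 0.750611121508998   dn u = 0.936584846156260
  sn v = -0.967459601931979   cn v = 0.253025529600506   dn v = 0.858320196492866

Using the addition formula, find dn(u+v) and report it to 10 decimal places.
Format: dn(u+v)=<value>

m = k² = 0.281295519129
D = 1 − m·sn²u·sn²v = 0.8850536307115446
dn(u+v) = (dn u·dn v − m·sn u·sn v·cn u·cn v)/D = 0.8380410783150532/0.8850536307115446 = 0.9468816908205943

dn(u+v)=0.9468816908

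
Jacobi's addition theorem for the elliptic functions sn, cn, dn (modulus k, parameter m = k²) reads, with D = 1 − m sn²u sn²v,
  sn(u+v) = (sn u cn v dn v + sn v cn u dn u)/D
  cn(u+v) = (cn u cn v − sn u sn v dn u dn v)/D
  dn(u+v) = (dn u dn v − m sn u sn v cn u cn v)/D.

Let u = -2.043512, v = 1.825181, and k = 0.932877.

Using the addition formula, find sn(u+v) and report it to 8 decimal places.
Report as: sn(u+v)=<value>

sn u = -0.9884161469155714, cn u = 0.1517679825146782, dn u = 0.3870215017965612
sn v = 0.9712125551297651, cn v = 0.2382145519449075, dn v = 0.4232309046367536
m = k² = 0.870259497129
D = 1 − m·sn²u·sn²v = 0.198032053645135
sn(u+v) = (sn u·cn v·dn v + sn v·cn u·dn u)/D = -0.04260530826020788/0.198032053645135 = -0.215143495590642

sn(u+v)=-0.21514350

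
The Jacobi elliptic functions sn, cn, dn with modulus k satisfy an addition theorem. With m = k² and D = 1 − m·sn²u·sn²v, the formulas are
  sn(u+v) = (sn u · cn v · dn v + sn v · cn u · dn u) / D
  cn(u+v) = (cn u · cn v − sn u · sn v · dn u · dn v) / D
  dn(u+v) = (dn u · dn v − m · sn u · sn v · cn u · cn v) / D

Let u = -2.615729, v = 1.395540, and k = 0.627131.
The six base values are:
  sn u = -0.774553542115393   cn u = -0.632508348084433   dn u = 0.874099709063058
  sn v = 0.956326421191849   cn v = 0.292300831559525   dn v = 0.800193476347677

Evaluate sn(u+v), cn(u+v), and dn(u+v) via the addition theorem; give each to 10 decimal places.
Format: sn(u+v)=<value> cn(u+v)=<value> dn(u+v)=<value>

m = k² = 0.393293291161
D = 1 − m·sn²u·sn²v = 0.7842097908118963
sn(u+v) = (sn u·cn v·dn v + sn v·cn u·dn u)/D = -0.709895236416638/0.7842097908118963 = -0.905236385383151
cn(u+v) = (cn u·cn v − sn u·sn v·dn u·dn v)/D = 0.3332172704380789/0.7842097908118963 = 0.4249083272641845
dn(u+v) = (dn u·dn v − m·sn u·sn v·cn u·cn v)/D = 0.645588376297936/0.7842097908118963 = 0.8232342720811419

sn(u+v)=-0.9052363854 cn(u+v)=0.4249083273 dn(u+v)=0.8232342721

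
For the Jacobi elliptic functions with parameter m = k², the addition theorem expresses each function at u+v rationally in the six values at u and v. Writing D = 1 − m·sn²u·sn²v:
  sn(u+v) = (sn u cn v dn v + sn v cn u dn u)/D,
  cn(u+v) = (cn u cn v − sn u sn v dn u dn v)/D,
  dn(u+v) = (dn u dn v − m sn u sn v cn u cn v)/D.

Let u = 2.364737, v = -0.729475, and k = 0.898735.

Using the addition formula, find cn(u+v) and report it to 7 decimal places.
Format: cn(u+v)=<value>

cn(u+v)=0.2917290

sn u = 0.9992264128490915, cn u = -0.03932652876541351, dn u = 0.4399143179609664
sn v = -0.6312030316744728, cn v = 0.7756176460118442, dn v = 0.8235220532154223
m = k² = 0.807724600225
D = 1 − m·sn²u·sn²v = 0.6786862779194818
cn(u+v) = (cn u·cn v − sn u·sn v·dn u·dn v)/D = 0.1979924458235877/0.6786862779194818 = 0.2917289655988553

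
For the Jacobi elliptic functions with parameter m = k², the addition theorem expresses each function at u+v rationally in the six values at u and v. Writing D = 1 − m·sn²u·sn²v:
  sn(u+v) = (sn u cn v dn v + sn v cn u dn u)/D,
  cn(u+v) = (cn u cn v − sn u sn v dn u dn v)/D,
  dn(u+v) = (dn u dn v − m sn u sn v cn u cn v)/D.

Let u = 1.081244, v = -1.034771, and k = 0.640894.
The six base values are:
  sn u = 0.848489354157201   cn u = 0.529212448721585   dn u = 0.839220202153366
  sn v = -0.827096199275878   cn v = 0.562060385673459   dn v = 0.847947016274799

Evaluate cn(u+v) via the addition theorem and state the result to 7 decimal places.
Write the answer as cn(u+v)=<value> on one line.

cn(u+v)=0.9989206

m = k² = 0.410745119236
D = 1 − m·sn²u·sn²v = 0.7977086758667378
cn(u+v) = (cn u·cn v − sn u·sn v·dn u·dn v)/D = 0.7968476638244386/0.7977086758667378 = 0.9989206435026375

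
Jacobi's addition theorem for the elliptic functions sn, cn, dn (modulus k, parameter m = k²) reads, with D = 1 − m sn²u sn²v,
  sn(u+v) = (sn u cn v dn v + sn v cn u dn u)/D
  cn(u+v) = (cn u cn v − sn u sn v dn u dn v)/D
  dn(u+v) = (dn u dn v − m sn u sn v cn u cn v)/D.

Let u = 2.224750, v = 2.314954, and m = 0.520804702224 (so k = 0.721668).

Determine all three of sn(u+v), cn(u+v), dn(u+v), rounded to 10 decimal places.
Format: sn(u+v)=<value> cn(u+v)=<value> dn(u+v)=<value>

sn u = 0.9697186091144775, cn u = -0.2442249355350171, dn u = 0.7143242406992746
sn v = 0.9518146495952654, cn v = -0.3066738867524297, dn v = 0.726757451270613
m = k² = 0.520804702224
D = 1 − m·sn²u·sn²v = 0.5563186985064363
sn(u+v) = (sn u·cn v·dn v + sn v·cn u·dn u)/D = -0.382178068817816/0.5563186985064363 = -0.6869768530949251
cn(u+v) = (cn u·cn v − sn u·sn v·dn u·dn v)/D = -0.404265281742793/0.5563186985064363 = -0.7266792988050462
dn(u+v) = (dn u·dn v − m·sn u·sn v·cn u·cn v)/D = 0.4831373715324729/0.5563186985064363 = 0.8684543101455421

sn(u+v)=-0.6869768531 cn(u+v)=-0.7266792988 dn(u+v)=0.8684543101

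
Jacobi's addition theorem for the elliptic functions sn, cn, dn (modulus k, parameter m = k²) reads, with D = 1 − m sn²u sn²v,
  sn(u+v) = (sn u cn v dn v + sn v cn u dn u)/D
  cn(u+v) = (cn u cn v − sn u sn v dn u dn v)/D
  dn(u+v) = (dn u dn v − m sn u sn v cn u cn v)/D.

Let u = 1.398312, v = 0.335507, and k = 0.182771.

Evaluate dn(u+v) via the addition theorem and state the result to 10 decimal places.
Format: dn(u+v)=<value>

dn(u+v)=0.9835206552

sn u = 0.9833459741482562, cn u = 0.1817434871636865, dn u = 0.983716503778182
sn v = 0.3290538500272928, cn v = 0.9443111583488865, dn v = 0.9981898616148148
m = k² = 0.033405238441
D = 1 − m·sn²u·sn²v = 0.9965024718604707
dn(u+v) = (dn u·dn v − m·sn u·sn v·cn u·cn v)/D = 0.9800807640564259/0.9965024718604707 = 0.9835206552238796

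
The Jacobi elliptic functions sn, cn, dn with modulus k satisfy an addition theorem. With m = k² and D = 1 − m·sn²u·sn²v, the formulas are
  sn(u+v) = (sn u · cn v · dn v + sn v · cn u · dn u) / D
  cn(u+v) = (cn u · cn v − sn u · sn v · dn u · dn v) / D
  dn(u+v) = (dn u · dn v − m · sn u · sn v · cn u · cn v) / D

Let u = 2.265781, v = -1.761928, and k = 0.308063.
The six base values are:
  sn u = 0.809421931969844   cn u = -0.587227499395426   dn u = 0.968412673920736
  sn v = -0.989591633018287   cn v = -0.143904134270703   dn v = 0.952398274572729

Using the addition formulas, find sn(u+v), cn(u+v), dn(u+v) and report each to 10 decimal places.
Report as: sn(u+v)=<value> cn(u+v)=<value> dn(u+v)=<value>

sn(u+v)=0.4811200521 cn(u+v)=0.8766547185 dn(u+v)=0.9889551197

m = k² = 0.094902811969
D = 1 − m·sn²u·sn²v = 0.9391106909724049
sn(u+v) = (sn u·cn v·dn v + sn v·cn u·dn u)/D = 0.4518249845419737/0.9391106909724049 = 0.4811200520719556
cn(u+v) = (cn u·cn v − sn u·sn v·dn u·dn v)/D = 0.8232758184486612/0.9391106909724049 = 0.8766547185148088
dn(u+v) = (dn u·dn v − m·sn u·sn v·cn u·cn v)/D = 0.9287383258196421/0.9391106909724049 = 0.988955119718611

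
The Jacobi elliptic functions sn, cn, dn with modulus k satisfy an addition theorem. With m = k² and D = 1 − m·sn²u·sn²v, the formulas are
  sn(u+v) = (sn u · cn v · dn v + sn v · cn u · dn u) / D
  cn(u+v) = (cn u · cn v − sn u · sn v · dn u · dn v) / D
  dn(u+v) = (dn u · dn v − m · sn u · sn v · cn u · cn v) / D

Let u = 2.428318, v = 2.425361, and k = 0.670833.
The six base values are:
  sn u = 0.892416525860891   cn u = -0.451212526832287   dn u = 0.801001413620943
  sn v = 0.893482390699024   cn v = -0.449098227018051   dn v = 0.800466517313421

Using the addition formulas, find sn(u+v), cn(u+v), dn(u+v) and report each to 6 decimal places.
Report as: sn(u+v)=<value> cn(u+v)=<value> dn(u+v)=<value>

sn(u+v)=-0.901734 cn(u+v)=-0.432291 dn(u+v)=0.796292

m = k² = 0.450016913889
D = 1 − m·sn²u·sn²v = 0.7138880217393965
sn(u+v) = (sn u·cn v·dn v + sn v·cn u·dn u)/D = -0.6437371937785758/0.7138880217393965 = -0.9017341294088429
cn(u+v) = (cn u·cn v − sn u·sn v·dn u·dn v)/D = -0.3086074090638029/0.7138880217393965 = -0.4322910591942379
dn(u+v) = (dn u·dn v − m·sn u·sn v·cn u·cn v)/D = 0.5684630066364455/0.7138880217393965 = 0.7962915601964839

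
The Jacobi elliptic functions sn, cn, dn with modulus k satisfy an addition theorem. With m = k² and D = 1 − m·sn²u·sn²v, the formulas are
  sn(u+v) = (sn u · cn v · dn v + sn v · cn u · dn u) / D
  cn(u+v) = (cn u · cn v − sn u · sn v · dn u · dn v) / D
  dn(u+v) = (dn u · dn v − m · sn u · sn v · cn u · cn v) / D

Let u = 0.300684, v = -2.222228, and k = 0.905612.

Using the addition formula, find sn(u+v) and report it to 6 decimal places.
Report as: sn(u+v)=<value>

sn u = 0.2926980126432907, cn u = 0.9562049327391425, dn u = 0.9642289425706966
sn v = -0.9993742114827389, cn v = 0.03537209950305272, dn v = 0.4253152290114022
m = k² = 0.820133094544
D = 1 − m·sn²u·sn²v = 0.9298253651647462
sn(u+v) = (sn u·cn v·dn v + sn v·cn u·dn u)/D = -0.9170200593223111/0.9298253651647462 = -0.9862282678853718

sn(u+v)=-0.986228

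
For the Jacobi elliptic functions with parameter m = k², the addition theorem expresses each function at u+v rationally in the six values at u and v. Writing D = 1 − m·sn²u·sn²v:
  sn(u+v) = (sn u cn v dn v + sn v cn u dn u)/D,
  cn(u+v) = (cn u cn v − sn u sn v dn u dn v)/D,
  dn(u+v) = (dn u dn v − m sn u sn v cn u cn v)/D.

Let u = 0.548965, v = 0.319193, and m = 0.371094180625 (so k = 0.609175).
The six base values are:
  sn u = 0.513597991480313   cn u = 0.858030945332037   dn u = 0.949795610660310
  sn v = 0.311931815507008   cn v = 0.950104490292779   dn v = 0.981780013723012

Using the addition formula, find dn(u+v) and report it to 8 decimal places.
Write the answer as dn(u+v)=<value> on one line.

dn(u+v)=0.89252488

m = k² = 0.371094180625
D = 1 − m·sn²u·sn²v = 0.990475325932789
dn(u+v) = (dn u·dn v − m·sn u·sn v·cn u·cn v)/D = 0.8840238703248294/0.990475325932789 = 0.8925248788931638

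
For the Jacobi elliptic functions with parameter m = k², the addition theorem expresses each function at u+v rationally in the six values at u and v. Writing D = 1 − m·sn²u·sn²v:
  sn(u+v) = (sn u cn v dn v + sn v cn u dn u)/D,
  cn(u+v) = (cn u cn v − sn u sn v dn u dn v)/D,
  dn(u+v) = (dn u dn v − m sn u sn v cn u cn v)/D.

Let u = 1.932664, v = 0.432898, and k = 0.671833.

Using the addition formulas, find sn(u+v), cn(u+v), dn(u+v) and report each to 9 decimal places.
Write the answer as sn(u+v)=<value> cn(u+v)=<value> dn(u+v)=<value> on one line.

sn(u+v)=0.914344096 cn(u+v)=-0.404938112 dn(u+v)=0.789083044

sn u = 0.996191603407913, cn u = -0.08719110791572322, dn u = 0.7430153337687245
sn v = 0.4141792714048274, cn v = 0.9101953258166987, dn v = 0.9605059919659125
m = k² = 0.451359579889
D = 1 − m·sn²u·sn²v = 0.9231603924782785
sn(u+v) = (sn u·cn v·dn v + sn v·cn u·dn u)/D = 0.844086254297724/0.9231603924782785 = 0.9143440957553699
cn(u+v) = (cn u·cn v − sn u·sn v·dn u·dn v)/D = -0.3738228264115064/0.9231603924782785 = -0.4049381120088537
dn(u+v) = (dn u·dn v − m·sn u·sn v·cn u·cn v)/D = 0.7284502127579904/0.9231603924782785 = 0.7890830441743962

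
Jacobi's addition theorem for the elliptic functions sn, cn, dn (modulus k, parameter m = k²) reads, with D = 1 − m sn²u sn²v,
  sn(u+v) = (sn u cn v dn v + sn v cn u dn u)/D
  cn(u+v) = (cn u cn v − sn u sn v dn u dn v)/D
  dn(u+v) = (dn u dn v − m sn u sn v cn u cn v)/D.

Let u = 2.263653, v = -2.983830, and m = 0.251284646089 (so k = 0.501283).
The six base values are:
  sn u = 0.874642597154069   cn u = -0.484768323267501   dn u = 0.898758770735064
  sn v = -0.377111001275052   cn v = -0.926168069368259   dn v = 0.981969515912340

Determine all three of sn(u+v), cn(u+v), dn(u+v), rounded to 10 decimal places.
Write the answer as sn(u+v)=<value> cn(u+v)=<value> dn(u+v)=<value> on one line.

m = k² = 0.251284646089
D = 1 − m·sn²u·sn²v = 0.9726620712828872
sn(u+v) = (sn u·cn v·dn v + sn v·cn u·dn u)/D = -0.631156752595713/0.9726620712828872 = -0.6488962315177484
cn(u+v) = (cn u·cn v − sn u·sn v·dn u·dn v)/D = 0.7400761167374273/0.9726620712828872 = 0.7608769156191195
dn(u+v) = (dn u·dn v − m·sn u·sn v·cn u·cn v)/D = 0.9197662981385795/0.9726620712828872 = 0.9456175225640894

sn(u+v)=-0.6488962315 cn(u+v)=0.7608769156 dn(u+v)=0.9456175226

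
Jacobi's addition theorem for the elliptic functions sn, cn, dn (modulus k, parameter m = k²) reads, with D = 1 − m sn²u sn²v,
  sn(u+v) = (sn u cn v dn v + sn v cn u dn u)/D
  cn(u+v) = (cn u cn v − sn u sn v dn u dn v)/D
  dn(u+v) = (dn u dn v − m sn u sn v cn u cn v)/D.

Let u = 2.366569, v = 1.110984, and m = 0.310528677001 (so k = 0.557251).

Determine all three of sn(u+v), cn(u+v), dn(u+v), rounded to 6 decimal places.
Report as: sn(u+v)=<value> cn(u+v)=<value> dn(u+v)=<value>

sn u = 0.8536690856575006, cn u = -0.5208157948763526, dn u = 0.8796032882699549
sn v = 0.8702709854494847, cn v = 0.4925732553486667, dn v = 0.8745366789017115
m = k² = 0.310528677001
D = 1 − m·sn²u·sn²v = 0.8286082824968021
sn(u+v) = (sn u·cn v·dn v + sn v·cn u·dn u)/D = -0.03094304365342321/0.8286082824968021 = -0.03734339169309791
cn(u+v) = (cn u·cn v − sn u·sn v·dn u·dn v)/D = -0.8280303218311287/0.8286082824968021 = -0.9993024922899251
dn(u+v) = (dn u·dn v − m·sn u·sn v·cn u·cn v)/D = 0.8284288523006874/0.8286082824968021 = 0.99978345594667

sn(u+v)=-0.037343 cn(u+v)=-0.999302 dn(u+v)=0.999783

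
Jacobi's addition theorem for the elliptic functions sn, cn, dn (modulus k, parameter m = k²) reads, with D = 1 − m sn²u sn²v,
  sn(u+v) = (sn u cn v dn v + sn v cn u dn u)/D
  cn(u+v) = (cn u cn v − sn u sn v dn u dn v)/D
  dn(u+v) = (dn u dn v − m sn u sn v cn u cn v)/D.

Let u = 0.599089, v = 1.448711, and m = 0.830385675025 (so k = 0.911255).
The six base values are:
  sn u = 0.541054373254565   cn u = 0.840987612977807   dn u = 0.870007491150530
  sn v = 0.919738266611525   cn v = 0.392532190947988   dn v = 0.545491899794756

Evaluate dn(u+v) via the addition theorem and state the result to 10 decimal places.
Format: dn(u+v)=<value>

dn(u+v)=0.4257104741

m = k² = 0.830385675025
D = 1 − m·sn²u·sn²v = 0.7943682439962911
dn(u+v) = (dn u·dn v − m·sn u·sn v·cn u·cn v)/D = 0.3381708817756497/0.7943682439962911 = 0.4257104741176292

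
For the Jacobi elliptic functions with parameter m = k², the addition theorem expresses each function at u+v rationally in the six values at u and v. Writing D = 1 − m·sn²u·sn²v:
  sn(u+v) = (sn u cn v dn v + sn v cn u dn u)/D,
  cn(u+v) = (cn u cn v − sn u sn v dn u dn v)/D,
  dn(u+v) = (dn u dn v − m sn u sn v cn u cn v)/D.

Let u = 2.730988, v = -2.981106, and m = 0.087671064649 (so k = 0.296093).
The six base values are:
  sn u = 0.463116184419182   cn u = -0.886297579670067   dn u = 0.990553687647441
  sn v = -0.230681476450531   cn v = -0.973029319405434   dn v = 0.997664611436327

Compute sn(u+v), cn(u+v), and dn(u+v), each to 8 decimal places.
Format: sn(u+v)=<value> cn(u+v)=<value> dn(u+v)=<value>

sn(u+v)=-0.24729958 cn(u+v)=0.96893907 dn(u+v)=0.99731554

m = k² = 0.087671064649
D = 1 − m·sn²u·sn²v = 0.9989993973650054
sn(u+v) = (sn u·cn v·dn v + sn v·cn u·dn u)/D = -0.2470521271005782/0.9989993973650054 = -0.2472995757076643
cn(u+v) = (cn u·cn v − sn u·sn v·dn u·dn v)/D = 0.9679695462310391/0.9989993973650054 = 0.9689390692168467
dn(u+v) = (dn u·dn v − m·sn u·sn v·cn u·cn v)/D = 0.9963176271226351/0.9989993973650054 = 0.997315543683566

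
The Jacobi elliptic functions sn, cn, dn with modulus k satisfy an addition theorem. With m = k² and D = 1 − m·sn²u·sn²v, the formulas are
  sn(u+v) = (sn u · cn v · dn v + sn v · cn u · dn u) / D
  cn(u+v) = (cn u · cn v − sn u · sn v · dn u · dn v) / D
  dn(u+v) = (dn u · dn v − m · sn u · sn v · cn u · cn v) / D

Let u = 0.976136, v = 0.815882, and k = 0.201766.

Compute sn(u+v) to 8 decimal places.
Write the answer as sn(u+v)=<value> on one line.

sn(u+v)=0.97992690

sn u = 0.8254095755500381, cn u = 0.5645343502306179, dn u = 0.9860347689046031
sn v = 0.7261185462128109, cn v = 0.6875695287356719, dn v = 0.9892097764514854
m = k² = 0.040709518756
D = 1 − m·sn²u·sn²v = 0.9853765436543705
sn(u+v) = (sn u·cn v·dn v + sn v·cn u·dn u)/D = 0.9655969854058047/0.9853765436543705 = 0.9799269037040284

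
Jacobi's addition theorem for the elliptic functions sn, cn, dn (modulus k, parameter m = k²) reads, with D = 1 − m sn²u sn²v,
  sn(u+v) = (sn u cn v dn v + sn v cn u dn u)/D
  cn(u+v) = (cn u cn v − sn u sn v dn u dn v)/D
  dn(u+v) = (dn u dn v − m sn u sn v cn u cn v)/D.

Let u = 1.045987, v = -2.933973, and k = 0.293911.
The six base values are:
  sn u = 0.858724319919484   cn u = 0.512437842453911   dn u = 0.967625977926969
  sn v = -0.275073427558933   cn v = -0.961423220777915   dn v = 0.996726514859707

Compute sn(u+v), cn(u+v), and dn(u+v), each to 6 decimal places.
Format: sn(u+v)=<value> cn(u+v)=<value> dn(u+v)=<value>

m = k² = 0.086383675921
D = 1 − m·sn²u·sn²v = 0.9951801171310255
sn(u+v) = (sn u·cn v·dn v + sn v·cn u·dn u)/D = -0.9592895755037664/0.9951801171310255 = -0.9639356323448998
cn(u+v) = (cn u·cn v − sn u·sn v·dn u·dn v)/D = -0.2648527437326734/0.9951801171310255 = -0.2661354856005457
dn(u+v) = (dn u·dn v − m·sn u·sn v·cn u·cn v)/D = 0.9544056028956309/0.9951801171310255 = 0.9590280055504503

sn(u+v)=-0.963936 cn(u+v)=-0.266135 dn(u+v)=0.959028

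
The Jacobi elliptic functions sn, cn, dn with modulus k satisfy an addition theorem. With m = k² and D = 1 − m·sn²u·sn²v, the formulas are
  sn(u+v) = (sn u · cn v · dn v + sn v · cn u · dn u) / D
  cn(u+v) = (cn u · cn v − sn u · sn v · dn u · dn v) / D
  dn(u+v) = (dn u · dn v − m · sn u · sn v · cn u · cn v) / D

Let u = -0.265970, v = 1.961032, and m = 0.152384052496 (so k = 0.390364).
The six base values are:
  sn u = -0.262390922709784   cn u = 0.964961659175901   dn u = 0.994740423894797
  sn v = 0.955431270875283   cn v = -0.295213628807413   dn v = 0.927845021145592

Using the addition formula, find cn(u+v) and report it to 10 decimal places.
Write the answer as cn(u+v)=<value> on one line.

m = k² = 0.152384052496
D = 1 − m·sn²u·sn²v = 0.9904228556032218
cn(u+v) = (cn u·cn v − sn u·sn v·dn u·dn v)/D = -0.05348575725795937/0.9904228556032218 = -0.05400295132060903

cn(u+v)=-0.0540029513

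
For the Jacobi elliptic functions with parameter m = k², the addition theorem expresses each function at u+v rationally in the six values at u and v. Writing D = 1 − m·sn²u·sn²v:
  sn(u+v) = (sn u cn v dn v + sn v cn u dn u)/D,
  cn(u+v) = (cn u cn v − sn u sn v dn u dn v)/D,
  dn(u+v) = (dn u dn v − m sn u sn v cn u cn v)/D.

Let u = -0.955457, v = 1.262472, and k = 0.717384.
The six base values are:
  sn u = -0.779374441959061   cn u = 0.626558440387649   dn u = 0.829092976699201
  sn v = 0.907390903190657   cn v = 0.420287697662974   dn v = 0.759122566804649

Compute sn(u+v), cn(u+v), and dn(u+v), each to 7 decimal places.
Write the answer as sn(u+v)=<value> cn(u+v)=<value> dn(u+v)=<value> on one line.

m = k² = 0.514639803456
D = 1 − m·sn²u·sn²v = 0.7426142289263489
sn(u+v) = (sn u·cn v·dn v + sn v·cn u·dn u)/D = 0.2227077541614721/0.7426142289263489 = 0.299896965997348
cn(u+v) = (cn u·cn v − sn u·sn v·dn u·dn v)/D = 0.7084328826644265/0.7426142289263489 = 0.9539715979973332
dn(u+v) = (dn u·dn v − m·sn u·sn v·cn u·cn v)/D = 0.725224382699374/0.7426142289263489 = 0.9765829342482211

sn(u+v)=0.2998970 cn(u+v)=0.9539716 dn(u+v)=0.9765829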